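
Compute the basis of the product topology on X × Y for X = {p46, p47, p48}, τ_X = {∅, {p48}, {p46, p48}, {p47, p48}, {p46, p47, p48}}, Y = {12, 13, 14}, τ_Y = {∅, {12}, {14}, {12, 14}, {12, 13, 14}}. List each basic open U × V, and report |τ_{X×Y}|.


Basis B = {∅ × ∅, {p48} × {12}, {p48} × {14}, {p46, p48} × {12}, {p46, p48} × {14}, {p47, p48} × {12}, {p47, p48} × {14}, {p48} × {12, 14}, {p46, p47, p48} × {12}, {p46, p47, p48} × {14}, {p48} × {12, 13, 14}, {p46, p48} × {12, 14}, {p47, p48} × {12, 14}, {p46, p48} × {12, 13, 14}, {p46, p47, p48} × {12, 14}, {p47, p48} × {12, 13, 14}, {p46, p47, p48} × {12, 13, 14}}; |τ_{X×Y}| = 50.

Enumerate products U × V with U ∈ τ_X, V ∈ τ_Y (deduplicated):
  ∅ × ∅ = {} (∅)
  {p48} × {12} = {(p48,12)}
  {p48} × {14} = {(p48,14)}
  {p46, p48} × {12} = {(p46,12), (p48,12)}
  {p46, p48} × {14} = {(p46,14), (p48,14)}
  {p47, p48} × {12} = {(p47,12), (p48,12)}
  {p47, p48} × {14} = {(p47,14), (p48,14)}
  {p48} × {12, 14} = {(p48,12), (p48,14)}
  {p46, p47, p48} × {12} = {(p46,12), (p47,12), (p48,12)}
  {p46, p47, p48} × {14} = {(p46,14), (p47,14), (p48,14)}
  {p48} × {12, 13, 14} = {(p48,12), (p48,13), (p48,14)}
  {p46, p48} × {12, 14} = {(p46,12), (p46,14), (p48,12), (p48,14)}
  {p47, p48} × {12, 14} = {(p47,12), (p47,14), (p48,12), (p48,14)}
  {p46, p48} × {12, 13, 14} = {(p46,12), (p46,13), (p46,14), (p48,12), (p48,13), (p48,14)}
  {p46, p47, p48} × {12, 14} = {(p46,12), (p46,14), (p47,12), (p47,14), (p48,12), (p48,14)}
  {p47, p48} × {12, 13, 14} = {(p47,12), (p47,13), (p47,14), (p48,12), (p48,13), (p48,14)}
  {p46, p47, p48} × {12, 13, 14} = {(p46,12), (p46,13), (p46,14), (p47,12), (p47,13), (p47,14), (p48,12), (p48,13), (p48,14)}
These 17 distinct sets form the basis B.
Close under arbitrary unions to get τ_{X×Y}; counting gives |τ_{X×Y}| = 50.


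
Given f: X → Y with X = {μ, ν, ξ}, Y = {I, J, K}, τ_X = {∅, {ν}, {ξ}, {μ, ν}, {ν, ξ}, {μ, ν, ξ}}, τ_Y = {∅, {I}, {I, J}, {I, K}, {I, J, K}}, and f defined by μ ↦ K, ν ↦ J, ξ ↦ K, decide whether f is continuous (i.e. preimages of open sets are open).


f is NOT continuous.

Compute f^{-1}(U) for each U ∈ τ_Y:
  U = ∅: f^{-1}(U) = ∅ ∈ τ_X ✓.
  U = {I}: f^{-1}(U) = ∅ ∈ τ_X ✓.
  U = {I, J}: f^{-1}(U) = {ν} ∈ τ_X ✓.
  U = {I, K}: f^{-1}(U) = {μ, ξ} ∉ τ_X ✗.
  U = {I, J, K}: f^{-1}(U) = {μ, ν, ξ} ∈ τ_X ✓.
Found U = {I, K} with f^{-1}(U) = {μ, ξ} not in τ_X. Therefore f is NOT continuous.


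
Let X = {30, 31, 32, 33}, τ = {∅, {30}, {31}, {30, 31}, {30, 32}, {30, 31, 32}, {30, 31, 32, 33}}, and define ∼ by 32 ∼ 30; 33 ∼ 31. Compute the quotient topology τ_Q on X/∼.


X/∼ = {[30=32], [31=33]}; |τ_Q| = 3.

Equivalence classes: [30=32], [31=33].
Quotient map π: X → X/∼ sends 30 ↦ [30=32], 31 ↦ [31=33], 32 ↦ [30=32], 33 ↦ [31=33].
For each subset V ⊆ X/∼, compute π^{-1}(V) ⊆ X and check whether π^{-1}(V) ∈ τ. V is open in τ_Q iff π^{-1}(V) ∈ τ.
  V = {}: π^{-1}(V) = ∅ ∈ τ ✓.
  V = {[30=32]}: π^{-1}(V) = {30, 32} ∈ τ ✓.
  V = {[31=33]}: π^{-1}(V) = {31, 33} ∉ τ ✗.
  V = {[30=32], [31=33]}: π^{-1}(V) = {30, 31, 32, 33} ∈ τ ✓.
Open sets in the quotient: τ_Q = {{}, {[30=32]}, {[30=32], [31=33]}} (3 elements).


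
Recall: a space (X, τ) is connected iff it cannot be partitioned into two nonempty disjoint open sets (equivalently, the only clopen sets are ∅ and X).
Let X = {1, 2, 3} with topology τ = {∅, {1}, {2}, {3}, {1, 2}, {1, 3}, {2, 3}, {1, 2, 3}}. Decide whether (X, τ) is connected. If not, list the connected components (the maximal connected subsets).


(X, τ) is disconnected; components = [{1}, {2}, {3}].

Find clopen sets (U ∈ τ with X ∖ U ∈ τ):
  U = ∅, X ∖ U = {1, 2, 3} — both open, so U is clopen.
  U = {1}, X ∖ U = {2, 3} — both open, so U is clopen.
  U = {2}, X ∖ U = {1, 3} — both open, so U is clopen.
  U = {3}, X ∖ U = {1, 2} — both open, so U is clopen.
  U = {1, 2}, X ∖ U = {3} — both open, so U is clopen.
  U = {1, 3}, X ∖ U = {2} — both open, so U is clopen.
  U = {2, 3}, X ∖ U = {1} — both open, so U is clopen.
  U = {1, 2, 3}, X ∖ U = ∅ — both open, so U is clopen.
Nontrivial clopen(s) exist: e.g. {2}. So (X, τ) is disconnected.
Compute connected components by grouping points that agree on all clopens:
  component: {1}
  component: {2}
  component: {3}


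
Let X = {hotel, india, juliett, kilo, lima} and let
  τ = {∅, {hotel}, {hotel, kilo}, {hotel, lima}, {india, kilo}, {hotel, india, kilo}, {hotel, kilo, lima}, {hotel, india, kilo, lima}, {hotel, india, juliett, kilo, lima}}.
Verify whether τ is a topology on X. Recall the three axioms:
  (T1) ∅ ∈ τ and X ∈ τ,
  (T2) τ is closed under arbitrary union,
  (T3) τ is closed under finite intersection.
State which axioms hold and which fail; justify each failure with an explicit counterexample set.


τ is NOT a topology on X.

Axiom (T1): ∅ ∈ τ? Yes; X ∈ τ? Yes.
Axiom (T2/T3): check pairwise unions and intersections of members of τ.
Counterexample for (T3): {hotel, kilo} ∩ {india, kilo} = {kilo} ∉ τ. Therefore τ is NOT a topology.


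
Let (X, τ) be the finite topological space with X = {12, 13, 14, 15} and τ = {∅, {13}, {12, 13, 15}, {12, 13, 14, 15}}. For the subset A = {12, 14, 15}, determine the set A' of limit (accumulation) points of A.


A' = {12, 14, 15}

For each x ∈ X, list the open sets U ∈ τ with x ∈ U, then check whether U ∩ (A ∖ {x}) ≠ ∅ for every such U.
  x = 12: opens ∋ x are {12, 13, 15}, {12, 13, 14, 15}; each meets A ∖ {12}, so x IS a limit point.
  x = 13: open {13} ∋ x has {13} ∩ (A ∖ {13}) = ∅, so x is NOT a limit point.
  x = 14: opens ∋ x are {12, 13, 14, 15}; each meets A ∖ {14}, so x IS a limit point.
  x = 15: opens ∋ x are {12, 13, 15}, {12, 13, 14, 15}; each meets A ∖ {15}, so x IS a limit point.
Collecting: A' = {12, 14, 15}.


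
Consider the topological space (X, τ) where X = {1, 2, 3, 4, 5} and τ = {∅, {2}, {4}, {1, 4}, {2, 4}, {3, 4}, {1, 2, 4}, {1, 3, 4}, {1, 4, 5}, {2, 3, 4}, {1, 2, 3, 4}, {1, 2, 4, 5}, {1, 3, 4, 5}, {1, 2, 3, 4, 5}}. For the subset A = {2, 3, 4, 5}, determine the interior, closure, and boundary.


int(A) = {2, 3, 4}, cl(A) = {1, 2, 3, 4, 5}, ∂A = {1, 5}.

Closed sets in (X, τ) are complements of opens:
  closed(X, τ) = {∅, {2}, {3}, {5}, {1, 5}, {2, 3}, {2, 5}, {3, 5}, {1, 2, 5}, {1, 3, 5}, {2, 3, 5}, {1, 2, 3, 5}, {1, 3, 4, 5}, {1, 2, 3, 4, 5}}.
int(A) = ⋃ {U ∈ τ : U ⊆ A}. Opens contained in A: ∅, {2}, {4}, {2, 4}, {3, 4}, {2, 3, 4}.
Taking the union of these: int(A) = {2, 3, 4}.
cl(A) = ⋂ {C closed : A ⊆ C}. Closed sets containing A: {1, 2, 3, 4, 5}.
Intersecting these: cl(A) = {1, 2, 3, 4, 5}.
∂A = cl(A) ∖ int(A) = {1, 2, 3, 4, 5} ∖ {2, 3, 4} = {1, 5}.


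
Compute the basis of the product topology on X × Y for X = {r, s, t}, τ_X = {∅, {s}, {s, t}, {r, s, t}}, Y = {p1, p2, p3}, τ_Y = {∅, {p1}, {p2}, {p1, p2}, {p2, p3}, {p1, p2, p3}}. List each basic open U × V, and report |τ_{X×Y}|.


Basis B = {∅ × ∅, {s} × {p1}, {s} × {p2}, {s} × {p1, p2}, {s, t} × {p1}, {s} × {p2, p3}, {s, t} × {p2}, {r, s, t} × {p1}, {r, s, t} × {p2}, {s} × {p1, p2, p3}, {s, t} × {p1, p2}, {s, t} × {p2, p3}, {r, s, t} × {p1, p2}, {r, s, t} × {p2, p3}, {s, t} × {p1, p2, p3}, {r, s, t} × {p1, p2, p3}}; |τ_{X×Y}| = 40.

Enumerate products U × V with U ∈ τ_X, V ∈ τ_Y (deduplicated):
  ∅ × ∅ = {} (∅)
  {s} × {p1} = {(s,p1)}
  {s} × {p2} = {(s,p2)}
  {s} × {p1, p2} = {(s,p1), (s,p2)}
  {s, t} × {p1} = {(s,p1), (t,p1)}
  {s} × {p2, p3} = {(s,p2), (s,p3)}
  {s, t} × {p2} = {(s,p2), (t,p2)}
  {r, s, t} × {p1} = {(r,p1), (s,p1), (t,p1)}
  {r, s, t} × {p2} = {(r,p2), (s,p2), (t,p2)}
  {s} × {p1, p2, p3} = {(s,p1), (s,p2), (s,p3)}
  {s, t} × {p1, p2} = {(s,p1), (s,p2), (t,p1), (t,p2)}
  {s, t} × {p2, p3} = {(s,p2), (s,p3), (t,p2), (t,p3)}
  {r, s, t} × {p1, p2} = {(r,p1), (r,p2), (s,p1), (s,p2), (t,p1), (t,p2)}
  {r, s, t} × {p2, p3} = {(r,p2), (r,p3), (s,p2), (s,p3), (t,p2), (t,p3)}
  {s, t} × {p1, p2, p3} = {(s,p1), (s,p2), (s,p3), (t,p1), (t,p2), (t,p3)}
  {r, s, t} × {p1, p2, p3} = {(r,p1), (r,p2), (r,p3), (s,p1), (s,p2), (s,p3), (t,p1), (t,p2), (t,p3)}
These 16 distinct sets form the basis B.
Close under arbitrary unions to get τ_{X×Y}; counting gives |τ_{X×Y}| = 40.


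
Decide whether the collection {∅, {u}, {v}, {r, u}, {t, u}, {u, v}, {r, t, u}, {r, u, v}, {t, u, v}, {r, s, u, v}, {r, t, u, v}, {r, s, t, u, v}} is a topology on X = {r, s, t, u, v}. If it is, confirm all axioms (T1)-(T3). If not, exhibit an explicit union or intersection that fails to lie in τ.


τ IS a topology on X.

Axiom (T1): ∅ ∈ τ? Yes; X ∈ τ? Yes.
Axiom (T2/T3): check pairwise unions and intersections of members of τ.
All pairwise intersections and unions checked — each lies in τ. Therefore τ satisfies (T1), (T2), (T3): it IS a topology on X.


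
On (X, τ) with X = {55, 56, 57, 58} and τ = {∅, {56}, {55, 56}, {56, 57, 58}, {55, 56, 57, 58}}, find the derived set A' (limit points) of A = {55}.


A' = ∅

For each x ∈ X, list the open sets U ∈ τ with x ∈ U, then check whether U ∩ (A ∖ {x}) ≠ ∅ for every such U.
  x = 55: open {55, 56} ∋ x has {55, 56} ∩ (A ∖ {55}) = ∅, so x is NOT a limit point.
  x = 56: open {56} ∋ x has {56} ∩ (A ∖ {56}) = ∅, so x is NOT a limit point.
  x = 57: open {56, 57, 58} ∋ x has {56, 57, 58} ∩ (A ∖ {57}) = ∅, so x is NOT a limit point.
  x = 58: open {56, 57, 58} ∋ x has {56, 57, 58} ∩ (A ∖ {58}) = ∅, so x is NOT a limit point.
Collecting: A' = ∅.


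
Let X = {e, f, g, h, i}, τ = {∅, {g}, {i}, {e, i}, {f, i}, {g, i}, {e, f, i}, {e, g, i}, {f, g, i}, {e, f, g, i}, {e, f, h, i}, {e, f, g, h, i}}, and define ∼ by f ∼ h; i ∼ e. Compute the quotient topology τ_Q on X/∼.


X/∼ = {[e=i], [f=h], [g]}; |τ_Q| = 6.

Equivalence classes: [e=i], [f=h], [g].
Quotient map π: X → X/∼ sends e ↦ [e=i], f ↦ [f=h], g ↦ [g], h ↦ [f=h], i ↦ [e=i].
For each subset V ⊆ X/∼, compute π^{-1}(V) ⊆ X and check whether π^{-1}(V) ∈ τ. V is open in τ_Q iff π^{-1}(V) ∈ τ.
  V = {}: π^{-1}(V) = ∅ ∈ τ ✓.
  V = {[e=i]}: π^{-1}(V) = {e, i} ∈ τ ✓.
  V = {[f=h]}: π^{-1}(V) = {f, h} ∉ τ ✗.
  V = {[e=i], [f=h]}: π^{-1}(V) = {e, f, h, i} ∈ τ ✓.
  V = {[g]}: π^{-1}(V) = {g} ∈ τ ✓.
  V = {[e=i], [g]}: π^{-1}(V) = {e, g, i} ∈ τ ✓.
  V = {[f=h], [g]}: π^{-1}(V) = {f, g, h} ∉ τ ✗.
  V = {[e=i], [f=h], [g]}: π^{-1}(V) = {e, f, g, h, i} ∈ τ ✓.
Open sets in the quotient: τ_Q = {{}, {[e=i]}, {[e=i], [f=h]}, {[g]}, {[e=i], [g]}, {[e=i], [f=h], [g]}} (6 elements).


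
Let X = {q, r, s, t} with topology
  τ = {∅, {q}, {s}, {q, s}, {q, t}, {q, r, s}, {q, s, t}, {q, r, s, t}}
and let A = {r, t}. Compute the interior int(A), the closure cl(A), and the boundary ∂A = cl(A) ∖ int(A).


int(A) = ∅, cl(A) = {r, t}, ∂A = {r, t}.

Closed sets in (X, τ) are complements of opens:
  closed(X, τ) = {∅, {r}, {t}, {r, s}, {r, t}, {q, r, t}, {r, s, t}, {q, r, s, t}}.
int(A) = ⋃ {U ∈ τ : U ⊆ A}. Opens contained in A: ∅.
Taking the union of these: int(A) = ∅.
cl(A) = ⋂ {C closed : A ⊆ C}. Closed sets containing A: {r, t}, {q, r, t}, {r, s, t}, {q, r, s, t}.
Intersecting these: cl(A) = {r, t}.
∂A = cl(A) ∖ int(A) = {r, t} ∖ ∅ = {r, t}.


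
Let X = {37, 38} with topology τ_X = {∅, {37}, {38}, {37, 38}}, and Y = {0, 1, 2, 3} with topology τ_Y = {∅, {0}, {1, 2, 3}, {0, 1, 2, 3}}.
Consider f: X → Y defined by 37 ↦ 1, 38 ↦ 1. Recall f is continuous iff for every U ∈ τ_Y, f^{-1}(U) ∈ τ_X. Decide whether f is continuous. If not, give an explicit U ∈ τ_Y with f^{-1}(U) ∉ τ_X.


f IS continuous.

Compute f^{-1}(U) for each U ∈ τ_Y:
  U = ∅: f^{-1}(U) = ∅ ∈ τ_X ✓.
  U = {0}: f^{-1}(U) = ∅ ∈ τ_X ✓.
  U = {1, 2, 3}: f^{-1}(U) = {37, 38} ∈ τ_X ✓.
  U = {0, 1, 2, 3}: f^{-1}(U) = {37, 38} ∈ τ_X ✓.
Every preimage lies in τ_X, so f IS continuous.


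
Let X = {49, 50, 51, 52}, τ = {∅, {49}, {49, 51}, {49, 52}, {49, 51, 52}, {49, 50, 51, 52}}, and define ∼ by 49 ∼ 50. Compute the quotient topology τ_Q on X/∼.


X/∼ = {[49=50], [51], [52]}; |τ_Q| = 2.

Equivalence classes: [49=50], [51], [52].
Quotient map π: X → X/∼ sends 49 ↦ [49=50], 50 ↦ [49=50], 51 ↦ [51], 52 ↦ [52].
For each subset V ⊆ X/∼, compute π^{-1}(V) ⊆ X and check whether π^{-1}(V) ∈ τ. V is open in τ_Q iff π^{-1}(V) ∈ τ.
  V = {}: π^{-1}(V) = ∅ ∈ τ ✓.
  V = {[49=50]}: π^{-1}(V) = {49, 50} ∉ τ ✗.
  V = {[51]}: π^{-1}(V) = {51} ∉ τ ✗.
  V = {[49=50], [51]}: π^{-1}(V) = {49, 50, 51} ∉ τ ✗.
  V = {[52]}: π^{-1}(V) = {52} ∉ τ ✗.
  V = {[49=50], [52]}: π^{-1}(V) = {49, 50, 52} ∉ τ ✗.
  V = {[51], [52]}: π^{-1}(V) = {51, 52} ∉ τ ✗.
  V = {[49=50], [51], [52]}: π^{-1}(V) = {49, 50, 51, 52} ∈ τ ✓.
Open sets in the quotient: τ_Q = {{}, {[49=50], [51], [52]}} (2 elements).


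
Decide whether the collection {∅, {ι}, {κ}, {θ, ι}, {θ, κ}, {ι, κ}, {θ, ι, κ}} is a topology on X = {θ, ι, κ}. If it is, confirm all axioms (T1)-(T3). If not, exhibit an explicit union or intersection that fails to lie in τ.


τ is NOT a topology on X.

Axiom (T1): ∅ ∈ τ? Yes; X ∈ τ? Yes.
Axiom (T2/T3): check pairwise unions and intersections of members of τ.
Counterexample for (T3): {θ, ι} ∩ {θ, κ} = {θ} ∉ τ. Therefore τ is NOT a topology.


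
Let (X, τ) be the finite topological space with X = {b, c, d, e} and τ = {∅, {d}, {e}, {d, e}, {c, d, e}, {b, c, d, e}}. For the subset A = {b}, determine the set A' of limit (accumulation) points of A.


A' = ∅

For each x ∈ X, list the open sets U ∈ τ with x ∈ U, then check whether U ∩ (A ∖ {x}) ≠ ∅ for every such U.
  x = b: open {b, c, d, e} ∋ x has {b, c, d, e} ∩ (A ∖ {b}) = ∅, so x is NOT a limit point.
  x = c: open {c, d, e} ∋ x has {c, d, e} ∩ (A ∖ {c}) = ∅, so x is NOT a limit point.
  x = d: open {d} ∋ x has {d} ∩ (A ∖ {d}) = ∅, so x is NOT a limit point.
  x = e: open {e} ∋ x has {e} ∩ (A ∖ {e}) = ∅, so x is NOT a limit point.
Collecting: A' = ∅.


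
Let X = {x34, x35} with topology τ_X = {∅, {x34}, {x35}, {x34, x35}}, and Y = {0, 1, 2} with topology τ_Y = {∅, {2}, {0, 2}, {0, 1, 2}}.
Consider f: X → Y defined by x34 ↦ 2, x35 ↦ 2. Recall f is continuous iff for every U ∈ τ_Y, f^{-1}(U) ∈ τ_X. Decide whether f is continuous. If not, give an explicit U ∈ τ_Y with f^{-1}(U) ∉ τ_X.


f IS continuous.

Compute f^{-1}(U) for each U ∈ τ_Y:
  U = ∅: f^{-1}(U) = ∅ ∈ τ_X ✓.
  U = {2}: f^{-1}(U) = {x34, x35} ∈ τ_X ✓.
  U = {0, 2}: f^{-1}(U) = {x34, x35} ∈ τ_X ✓.
  U = {0, 1, 2}: f^{-1}(U) = {x34, x35} ∈ τ_X ✓.
Every preimage lies in τ_X, so f IS continuous.


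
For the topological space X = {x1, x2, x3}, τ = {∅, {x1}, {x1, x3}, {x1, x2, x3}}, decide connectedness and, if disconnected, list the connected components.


(X, τ) is connected.

Find clopen sets (U ∈ τ with X ∖ U ∈ τ):
  U = ∅, X ∖ U = {x1, x2, x3} — both open, so U is clopen.
  U = {x1, x2, x3}, X ∖ U = ∅ — both open, so U is clopen.
Only trivial clopens (∅ and X) exist, so (X, τ) is connected.
Compute connected components by grouping points that agree on all clopens:
  component: {x1, x2, x3}


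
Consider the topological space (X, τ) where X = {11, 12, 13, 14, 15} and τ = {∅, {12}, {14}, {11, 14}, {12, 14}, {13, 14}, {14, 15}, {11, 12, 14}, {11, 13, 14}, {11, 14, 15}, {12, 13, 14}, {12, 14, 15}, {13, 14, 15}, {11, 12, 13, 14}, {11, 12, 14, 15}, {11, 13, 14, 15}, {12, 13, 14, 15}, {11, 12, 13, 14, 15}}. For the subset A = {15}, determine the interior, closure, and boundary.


int(A) = ∅, cl(A) = {15}, ∂A = {15}.

Closed sets in (X, τ) are complements of opens:
  closed(X, τ) = {∅, {11}, {12}, {13}, {15}, {11, 12}, {11, 13}, {11, 15}, {12, 13}, {12, 15}, {13, 15}, {11, 12, 13}, {11, 12, 15}, {11, 13, 15}, {12, 13, 15}, {11, 12, 13, 15}, {11, 13, 14, 15}, {11, 12, 13, 14, 15}}.
int(A) = ⋃ {U ∈ τ : U ⊆ A}. Opens contained in A: ∅.
Taking the union of these: int(A) = ∅.
cl(A) = ⋂ {C closed : A ⊆ C}. Closed sets containing A: {15}, {11, 15}, {12, 15}, {13, 15}, {11, 12, 15}, {11, 13, 15}, {12, 13, 15}, {11, 12, 13, 15}, {11, 13, 14, 15}, {11, 12, 13, 14, 15}.
Intersecting these: cl(A) = {15}.
∂A = cl(A) ∖ int(A) = {15} ∖ ∅ = {15}.


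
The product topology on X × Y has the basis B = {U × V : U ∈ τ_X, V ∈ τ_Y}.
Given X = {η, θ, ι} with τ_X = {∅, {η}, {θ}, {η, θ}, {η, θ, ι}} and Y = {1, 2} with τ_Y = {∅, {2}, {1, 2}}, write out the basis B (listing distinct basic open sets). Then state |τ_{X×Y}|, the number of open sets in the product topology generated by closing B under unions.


Basis B = {∅ × ∅, {η} × {2}, {θ} × {2}, {η} × {1, 2}, {η, θ} × {2}, {θ} × {1, 2}, {η, θ, ι} × {2}, {η, θ} × {1, 2}, {η, θ, ι} × {1, 2}}; |τ_{X×Y}| = 14.

Enumerate products U × V with U ∈ τ_X, V ∈ τ_Y (deduplicated):
  ∅ × ∅ = {} (∅)
  {η} × {2} = {(η,2)}
  {θ} × {2} = {(θ,2)}
  {η} × {1, 2} = {(η,1), (η,2)}
  {η, θ} × {2} = {(η,2), (θ,2)}
  {θ} × {1, 2} = {(θ,1), (θ,2)}
  {η, θ, ι} × {2} = {(η,2), (θ,2), (ι,2)}
  {η, θ} × {1, 2} = {(η,1), (η,2), (θ,1), (θ,2)}
  {η, θ, ι} × {1, 2} = {(η,1), (η,2), (θ,1), (θ,2), (ι,1), (ι,2)}
These 9 distinct sets form the basis B.
Close under arbitrary unions to get τ_{X×Y}; counting gives |τ_{X×Y}| = 14.


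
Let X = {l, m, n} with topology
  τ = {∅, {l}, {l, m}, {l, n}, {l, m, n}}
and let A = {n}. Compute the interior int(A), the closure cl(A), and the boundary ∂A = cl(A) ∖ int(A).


int(A) = ∅, cl(A) = {n}, ∂A = {n}.

Closed sets in (X, τ) are complements of opens:
  closed(X, τ) = {∅, {m}, {n}, {m, n}, {l, m, n}}.
int(A) = ⋃ {U ∈ τ : U ⊆ A}. Opens contained in A: ∅.
Taking the union of these: int(A) = ∅.
cl(A) = ⋂ {C closed : A ⊆ C}. Closed sets containing A: {n}, {m, n}, {l, m, n}.
Intersecting these: cl(A) = {n}.
∂A = cl(A) ∖ int(A) = {n} ∖ ∅ = {n}.


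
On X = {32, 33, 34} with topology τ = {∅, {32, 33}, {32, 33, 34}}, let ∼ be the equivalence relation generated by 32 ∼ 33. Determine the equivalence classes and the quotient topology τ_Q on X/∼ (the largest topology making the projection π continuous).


X/∼ = {[32=33], [34]}; |τ_Q| = 3.

Equivalence classes: [32=33], [34].
Quotient map π: X → X/∼ sends 32 ↦ [32=33], 33 ↦ [32=33], 34 ↦ [34].
For each subset V ⊆ X/∼, compute π^{-1}(V) ⊆ X and check whether π^{-1}(V) ∈ τ. V is open in τ_Q iff π^{-1}(V) ∈ τ.
  V = {}: π^{-1}(V) = ∅ ∈ τ ✓.
  V = {[32=33]}: π^{-1}(V) = {32, 33} ∈ τ ✓.
  V = {[34]}: π^{-1}(V) = {34} ∉ τ ✗.
  V = {[32=33], [34]}: π^{-1}(V) = {32, 33, 34} ∈ τ ✓.
Open sets in the quotient: τ_Q = {{}, {[32=33]}, {[32=33], [34]}} (3 elements).


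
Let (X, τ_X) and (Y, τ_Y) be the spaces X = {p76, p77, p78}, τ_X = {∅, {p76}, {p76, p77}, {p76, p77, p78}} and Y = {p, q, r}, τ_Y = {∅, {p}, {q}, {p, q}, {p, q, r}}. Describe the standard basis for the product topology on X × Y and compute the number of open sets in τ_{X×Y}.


Basis B = {∅ × ∅, {p76} × {p}, {p76} × {q}, {p76} × {p, q}, {p76, p77} × {p}, {p76, p77} × {q}, {p76} × {p, q, r}, {p76, p77, p78} × {p}, {p76, p77, p78} × {q}, {p76, p77} × {p, q}, {p76, p77} × {p, q, r}, {p76, p77, p78} × {p, q}, {p76, p77, p78} × {p, q, r}}; |τ_{X×Y}| = 30.

Enumerate products U × V with U ∈ τ_X, V ∈ τ_Y (deduplicated):
  ∅ × ∅ = {} (∅)
  {p76} × {p} = {(p76,p)}
  {p76} × {q} = {(p76,q)}
  {p76} × {p, q} = {(p76,p), (p76,q)}
  {p76, p77} × {p} = {(p76,p), (p77,p)}
  {p76, p77} × {q} = {(p76,q), (p77,q)}
  {p76} × {p, q, r} = {(p76,p), (p76,q), (p76,r)}
  {p76, p77, p78} × {p} = {(p76,p), (p77,p), (p78,p)}
  {p76, p77, p78} × {q} = {(p76,q), (p77,q), (p78,q)}
  {p76, p77} × {p, q} = {(p76,p), (p76,q), (p77,p), (p77,q)}
  {p76, p77} × {p, q, r} = {(p76,p), (p76,q), (p76,r), (p77,p), (p77,q), (p77,r)}
  {p76, p77, p78} × {p, q} = {(p76,p), (p76,q), (p77,p), (p77,q), (p78,p), (p78,q)}
  {p76, p77, p78} × {p, q, r} = {(p76,p), (p76,q), (p76,r), (p77,p), (p77,q), (p77,r), (p78,p), (p78,q), (p78,r)}
These 13 distinct sets form the basis B.
Close under arbitrary unions to get τ_{X×Y}; counting gives |τ_{X×Y}| = 30.


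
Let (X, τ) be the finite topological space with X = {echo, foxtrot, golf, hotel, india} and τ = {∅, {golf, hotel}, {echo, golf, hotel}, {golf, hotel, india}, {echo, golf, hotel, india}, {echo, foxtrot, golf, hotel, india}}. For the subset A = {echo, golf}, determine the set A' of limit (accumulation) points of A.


A' = {echo, foxtrot, hotel, india}

For each x ∈ X, list the open sets U ∈ τ with x ∈ U, then check whether U ∩ (A ∖ {x}) ≠ ∅ for every such U.
  x = echo: opens ∋ x are {echo, golf, hotel}, {echo, golf, hotel, india}, {echo, foxtrot, golf, hotel, india}; each meets A ∖ {echo}, so x IS a limit point.
  x = foxtrot: opens ∋ x are {echo, foxtrot, golf, hotel, india}; each meets A ∖ {foxtrot}, so x IS a limit point.
  x = golf: open {golf, hotel} ∋ x has {golf, hotel} ∩ (A ∖ {golf}) = ∅, so x is NOT a limit point.
  x = hotel: opens ∋ x are {golf, hotel}, {echo, golf, hotel}, {golf, hotel, india}, {echo, golf, hotel, india}, {echo, foxtrot, golf, hotel, india}; each meets A ∖ {hotel}, so x IS a limit point.
  x = india: opens ∋ x are {golf, hotel, india}, {echo, golf, hotel, india}, {echo, foxtrot, golf, hotel, india}; each meets A ∖ {india}, so x IS a limit point.
Collecting: A' = {echo, foxtrot, hotel, india}.


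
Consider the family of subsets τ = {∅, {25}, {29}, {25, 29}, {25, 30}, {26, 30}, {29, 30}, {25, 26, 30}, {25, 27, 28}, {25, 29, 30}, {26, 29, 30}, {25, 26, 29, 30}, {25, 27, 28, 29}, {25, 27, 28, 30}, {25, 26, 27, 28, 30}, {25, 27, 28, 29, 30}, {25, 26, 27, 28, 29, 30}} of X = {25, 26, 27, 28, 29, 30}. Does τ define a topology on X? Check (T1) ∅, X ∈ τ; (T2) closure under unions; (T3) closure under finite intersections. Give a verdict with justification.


τ is NOT a topology on X.

Axiom (T1): ∅ ∈ τ? Yes; X ∈ τ? Yes.
Axiom (T2/T3): check pairwise unions and intersections of members of τ.
Counterexample for (T3): {25, 30} ∩ {26, 30} = {30} ∉ τ. Therefore τ is NOT a topology.


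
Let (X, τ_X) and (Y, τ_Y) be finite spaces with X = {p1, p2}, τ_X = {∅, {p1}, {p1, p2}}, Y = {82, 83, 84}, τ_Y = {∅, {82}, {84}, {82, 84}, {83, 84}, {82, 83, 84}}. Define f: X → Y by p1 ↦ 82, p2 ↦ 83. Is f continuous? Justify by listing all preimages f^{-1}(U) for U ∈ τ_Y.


f is NOT continuous.

Compute f^{-1}(U) for each U ∈ τ_Y:
  U = ∅: f^{-1}(U) = ∅ ∈ τ_X ✓.
  U = {82}: f^{-1}(U) = {p1} ∈ τ_X ✓.
  U = {84}: f^{-1}(U) = ∅ ∈ τ_X ✓.
  U = {82, 84}: f^{-1}(U) = {p1} ∈ τ_X ✓.
  U = {83, 84}: f^{-1}(U) = {p2} ∉ τ_X ✗.
  U = {82, 83, 84}: f^{-1}(U) = {p1, p2} ∈ τ_X ✓.
Found U = {83, 84} with f^{-1}(U) = {p2} not in τ_X. Therefore f is NOT continuous.


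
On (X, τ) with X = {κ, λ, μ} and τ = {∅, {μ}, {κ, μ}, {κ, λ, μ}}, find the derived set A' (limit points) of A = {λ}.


A' = ∅

For each x ∈ X, list the open sets U ∈ τ with x ∈ U, then check whether U ∩ (A ∖ {x}) ≠ ∅ for every such U.
  x = κ: open {κ, μ} ∋ x has {κ, μ} ∩ (A ∖ {κ}) = ∅, so x is NOT a limit point.
  x = λ: open {κ, λ, μ} ∋ x has {κ, λ, μ} ∩ (A ∖ {λ}) = ∅, so x is NOT a limit point.
  x = μ: open {μ} ∋ x has {μ} ∩ (A ∖ {μ}) = ∅, so x is NOT a limit point.
Collecting: A' = ∅.


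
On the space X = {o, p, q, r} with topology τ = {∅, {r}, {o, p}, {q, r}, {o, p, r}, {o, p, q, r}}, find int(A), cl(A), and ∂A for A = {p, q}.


int(A) = ∅, cl(A) = {o, p, q}, ∂A = {o, p, q}.

Closed sets in (X, τ) are complements of opens:
  closed(X, τ) = {∅, {q}, {o, p}, {q, r}, {o, p, q}, {o, p, q, r}}.
int(A) = ⋃ {U ∈ τ : U ⊆ A}. Opens contained in A: ∅.
Taking the union of these: int(A) = ∅.
cl(A) = ⋂ {C closed : A ⊆ C}. Closed sets containing A: {o, p, q}, {o, p, q, r}.
Intersecting these: cl(A) = {o, p, q}.
∂A = cl(A) ∖ int(A) = {o, p, q} ∖ ∅ = {o, p, q}.


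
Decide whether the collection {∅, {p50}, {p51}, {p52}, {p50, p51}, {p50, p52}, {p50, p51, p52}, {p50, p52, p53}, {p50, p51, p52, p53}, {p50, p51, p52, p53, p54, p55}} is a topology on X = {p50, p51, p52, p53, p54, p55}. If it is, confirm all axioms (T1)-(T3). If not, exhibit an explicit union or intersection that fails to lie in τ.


τ is NOT a topology on X.

Axiom (T1): ∅ ∈ τ? Yes; X ∈ τ? Yes.
Axiom (T2/T3): check pairwise unions and intersections of members of τ.
Counterexample for (T2): {p51} ∪ {p52} = {p51, p52} ∉ τ. Therefore τ is NOT a topology.


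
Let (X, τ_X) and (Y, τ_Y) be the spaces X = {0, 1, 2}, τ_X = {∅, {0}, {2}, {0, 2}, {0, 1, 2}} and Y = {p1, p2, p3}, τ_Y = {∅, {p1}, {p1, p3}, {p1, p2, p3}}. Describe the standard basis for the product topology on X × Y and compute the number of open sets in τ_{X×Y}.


Basis B = {∅ × ∅, {0} × {p1}, {2} × {p1}, {0} × {p1, p3}, {0, 2} × {p1}, {2} × {p1, p3}, {0} × {p1, p2, p3}, {0, 1, 2} × {p1}, {2} × {p1, p2, p3}, {0, 2} × {p1, p3}, {0, 2} × {p1, p2, p3}, {0, 1, 2} × {p1, p3}, {0, 1, 2} × {p1, p2, p3}}; |τ_{X×Y}| = 30.

Enumerate products U × V with U ∈ τ_X, V ∈ τ_Y (deduplicated):
  ∅ × ∅ = {} (∅)
  {0} × {p1} = {(0,p1)}
  {2} × {p1} = {(2,p1)}
  {0} × {p1, p3} = {(0,p1), (0,p3)}
  {0, 2} × {p1} = {(0,p1), (2,p1)}
  {2} × {p1, p3} = {(2,p1), (2,p3)}
  {0} × {p1, p2, p3} = {(0,p1), (0,p2), (0,p3)}
  {0, 1, 2} × {p1} = {(0,p1), (1,p1), (2,p1)}
  {2} × {p1, p2, p3} = {(2,p1), (2,p2), (2,p3)}
  {0, 2} × {p1, p3} = {(0,p1), (0,p3), (2,p1), (2,p3)}
  {0, 2} × {p1, p2, p3} = {(0,p1), (0,p2), (0,p3), (2,p1), (2,p2), (2,p3)}
  {0, 1, 2} × {p1, p3} = {(0,p1), (0,p3), (1,p1), (1,p3), (2,p1), (2,p3)}
  {0, 1, 2} × {p1, p2, p3} = {(0,p1), (0,p2), (0,p3), (1,p1), (1,p2), (1,p3), (2,p1), (2,p2), (2,p3)}
These 13 distinct sets form the basis B.
Close under arbitrary unions to get τ_{X×Y}; counting gives |τ_{X×Y}| = 30.


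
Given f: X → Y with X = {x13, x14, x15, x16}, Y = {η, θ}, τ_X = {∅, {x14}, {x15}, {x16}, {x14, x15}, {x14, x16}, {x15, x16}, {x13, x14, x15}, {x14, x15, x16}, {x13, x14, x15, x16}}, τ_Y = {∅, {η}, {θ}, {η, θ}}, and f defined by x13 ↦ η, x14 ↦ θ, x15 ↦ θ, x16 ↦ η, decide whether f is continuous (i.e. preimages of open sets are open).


f is NOT continuous.

Compute f^{-1}(U) for each U ∈ τ_Y:
  U = ∅: f^{-1}(U) = ∅ ∈ τ_X ✓.
  U = {η}: f^{-1}(U) = {x13, x16} ∉ τ_X ✗.
  U = {θ}: f^{-1}(U) = {x14, x15} ∈ τ_X ✓.
  U = {η, θ}: f^{-1}(U) = {x13, x14, x15, x16} ∈ τ_X ✓.
Found U = {η} with f^{-1}(U) = {x13, x16} not in τ_X. Therefore f is NOT continuous.


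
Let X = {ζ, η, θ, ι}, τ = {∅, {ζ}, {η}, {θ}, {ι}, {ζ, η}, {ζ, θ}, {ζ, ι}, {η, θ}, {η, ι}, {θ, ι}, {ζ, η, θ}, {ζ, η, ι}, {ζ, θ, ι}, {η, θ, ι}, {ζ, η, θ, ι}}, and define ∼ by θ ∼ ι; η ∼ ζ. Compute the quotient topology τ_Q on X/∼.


X/∼ = {[ζ=η], [θ=ι]}; |τ_Q| = 4.

Equivalence classes: [ζ=η], [θ=ι].
Quotient map π: X → X/∼ sends ζ ↦ [ζ=η], η ↦ [ζ=η], θ ↦ [θ=ι], ι ↦ [θ=ι].
For each subset V ⊆ X/∼, compute π^{-1}(V) ⊆ X and check whether π^{-1}(V) ∈ τ. V is open in τ_Q iff π^{-1}(V) ∈ τ.
  V = {}: π^{-1}(V) = ∅ ∈ τ ✓.
  V = {[ζ=η]}: π^{-1}(V) = {ζ, η} ∈ τ ✓.
  V = {[θ=ι]}: π^{-1}(V) = {θ, ι} ∈ τ ✓.
  V = {[ζ=η], [θ=ι]}: π^{-1}(V) = {ζ, η, θ, ι} ∈ τ ✓.
Open sets in the quotient: τ_Q = {{}, {[ζ=η]}, {[θ=ι]}, {[ζ=η], [θ=ι]}} (4 elements).


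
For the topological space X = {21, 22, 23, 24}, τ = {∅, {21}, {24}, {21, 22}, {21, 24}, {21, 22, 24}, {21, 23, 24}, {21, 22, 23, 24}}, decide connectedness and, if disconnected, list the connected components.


(X, τ) is connected.

Find clopen sets (U ∈ τ with X ∖ U ∈ τ):
  U = ∅, X ∖ U = {21, 22, 23, 24} — both open, so U is clopen.
  U = {21, 22, 23, 24}, X ∖ U = ∅ — both open, so U is clopen.
Only trivial clopens (∅ and X) exist, so (X, τ) is connected.
Compute connected components by grouping points that agree on all clopens:
  component: {21, 22, 23, 24}


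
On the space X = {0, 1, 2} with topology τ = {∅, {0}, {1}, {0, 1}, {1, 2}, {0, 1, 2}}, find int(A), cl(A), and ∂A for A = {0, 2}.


int(A) = {0}, cl(A) = {0, 2}, ∂A = {2}.

Closed sets in (X, τ) are complements of opens:
  closed(X, τ) = {∅, {0}, {2}, {0, 2}, {1, 2}, {0, 1, 2}}.
int(A) = ⋃ {U ∈ τ : U ⊆ A}. Opens contained in A: ∅, {0}.
Taking the union of these: int(A) = {0}.
cl(A) = ⋂ {C closed : A ⊆ C}. Closed sets containing A: {0, 2}, {0, 1, 2}.
Intersecting these: cl(A) = {0, 2}.
∂A = cl(A) ∖ int(A) = {0, 2} ∖ {0} = {2}.


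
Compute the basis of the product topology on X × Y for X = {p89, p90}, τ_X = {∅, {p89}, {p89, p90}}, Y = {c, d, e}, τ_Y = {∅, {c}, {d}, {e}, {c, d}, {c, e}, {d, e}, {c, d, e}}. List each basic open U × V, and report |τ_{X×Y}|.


Basis B = {∅ × ∅, {p89} × {c}, {p89} × {d}, {p89} × {e}, {p89} × {c, d}, {p89} × {c, e}, {p89, p90} × {c}, {p89} × {d, e}, {p89, p90} × {d}, {p89, p90} × {e}, {p89} × {c, d, e}, {p89, p90} × {c, d}, {p89, p90} × {c, e}, {p89, p90} × {d, e}, {p89, p90} × {c, d, e}}; |τ_{X×Y}| = 27.

Enumerate products U × V with U ∈ τ_X, V ∈ τ_Y (deduplicated):
  ∅ × ∅ = {} (∅)
  {p89} × {c} = {(p89,c)}
  {p89} × {d} = {(p89,d)}
  {p89} × {e} = {(p89,e)}
  {p89} × {c, d} = {(p89,c), (p89,d)}
  {p89} × {c, e} = {(p89,c), (p89,e)}
  {p89, p90} × {c} = {(p89,c), (p90,c)}
  {p89} × {d, e} = {(p89,d), (p89,e)}
  {p89, p90} × {d} = {(p89,d), (p90,d)}
  {p89, p90} × {e} = {(p89,e), (p90,e)}
  {p89} × {c, d, e} = {(p89,c), (p89,d), (p89,e)}
  {p89, p90} × {c, d} = {(p89,c), (p89,d), (p90,c), (p90,d)}
  {p89, p90} × {c, e} = {(p89,c), (p89,e), (p90,c), (p90,e)}
  {p89, p90} × {d, e} = {(p89,d), (p89,e), (p90,d), (p90,e)}
  {p89, p90} × {c, d, e} = {(p89,c), (p89,d), (p89,e), (p90,c), (p90,d), (p90,e)}
These 15 distinct sets form the basis B.
Close under arbitrary unions to get τ_{X×Y}; counting gives |τ_{X×Y}| = 27.


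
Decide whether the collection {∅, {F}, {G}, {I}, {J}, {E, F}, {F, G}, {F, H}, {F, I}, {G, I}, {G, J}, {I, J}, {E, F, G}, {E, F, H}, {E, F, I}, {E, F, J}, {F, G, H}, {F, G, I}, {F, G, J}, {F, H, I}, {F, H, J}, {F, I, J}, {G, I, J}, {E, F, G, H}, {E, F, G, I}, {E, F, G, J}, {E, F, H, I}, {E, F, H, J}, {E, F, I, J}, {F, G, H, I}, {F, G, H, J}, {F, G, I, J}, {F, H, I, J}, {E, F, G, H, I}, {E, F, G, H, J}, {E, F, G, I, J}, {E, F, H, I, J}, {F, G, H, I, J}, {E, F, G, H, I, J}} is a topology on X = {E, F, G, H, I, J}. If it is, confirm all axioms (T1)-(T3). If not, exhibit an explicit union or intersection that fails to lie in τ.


τ is NOT a topology on X.

Axiom (T1): ∅ ∈ τ? Yes; X ∈ τ? Yes.
Axiom (T2/T3): check pairwise unions and intersections of members of τ.
Counterexample for (T2): {F} ∪ {J} = {F, J} ∉ τ. Therefore τ is NOT a topology.


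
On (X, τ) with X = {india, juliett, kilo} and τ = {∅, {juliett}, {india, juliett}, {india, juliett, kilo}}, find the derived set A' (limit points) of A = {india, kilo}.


A' = {kilo}

For each x ∈ X, list the open sets U ∈ τ with x ∈ U, then check whether U ∩ (A ∖ {x}) ≠ ∅ for every such U.
  x = india: open {india, juliett} ∋ x has {india, juliett} ∩ (A ∖ {india}) = ∅, so x is NOT a limit point.
  x = juliett: open {juliett} ∋ x has {juliett} ∩ (A ∖ {juliett}) = ∅, so x is NOT a limit point.
  x = kilo: opens ∋ x are {india, juliett, kilo}; each meets A ∖ {kilo}, so x IS a limit point.
Collecting: A' = {kilo}.


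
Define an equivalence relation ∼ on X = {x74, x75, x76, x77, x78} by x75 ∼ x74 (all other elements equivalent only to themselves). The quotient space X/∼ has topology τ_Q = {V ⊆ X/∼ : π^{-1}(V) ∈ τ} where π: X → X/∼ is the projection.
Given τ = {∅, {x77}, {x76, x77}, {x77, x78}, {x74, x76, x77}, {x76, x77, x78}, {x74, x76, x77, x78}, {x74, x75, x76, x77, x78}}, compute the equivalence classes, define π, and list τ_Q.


X/∼ = {[x74=x75], [x76], [x77], [x78]}; |τ_Q| = 6.

Equivalence classes: [x74=x75], [x76], [x77], [x78].
Quotient map π: X → X/∼ sends x74 ↦ [x74=x75], x75 ↦ [x74=x75], x76 ↦ [x76], x77 ↦ [x77], x78 ↦ [x78].
For each subset V ⊆ X/∼, compute π^{-1}(V) ⊆ X and check whether π^{-1}(V) ∈ τ. V is open in τ_Q iff π^{-1}(V) ∈ τ.
  V = {}: π^{-1}(V) = ∅ ∈ τ ✓.
  V = {[x74=x75]}: π^{-1}(V) = {x74, x75} ∉ τ ✗.
  V = {[x76]}: π^{-1}(V) = {x76} ∉ τ ✗.
  V = {[x74=x75], [x76]}: π^{-1}(V) = {x74, x75, x76} ∉ τ ✗.
  V = {[x77]}: π^{-1}(V) = {x77} ∈ τ ✓.
  V = {[x74=x75], [x77]}: π^{-1}(V) = {x74, x75, x77} ∉ τ ✗.
  V = {[x76], [x77]}: π^{-1}(V) = {x76, x77} ∈ τ ✓.
  V = {[x74=x75], [x76], [x77]}: π^{-1}(V) = {x74, x75, x76, x77} ∉ τ ✗.
  V = {[x78]}: π^{-1}(V) = {x78} ∉ τ ✗.
  V = {[x74=x75], [x78]}: π^{-1}(V) = {x74, x75, x78} ∉ τ ✗.
  V = {[x76], [x78]}: π^{-1}(V) = {x76, x78} ∉ τ ✗.
  V = {[x74=x75], [x76], [x78]}: π^{-1}(V) = {x74, x75, x76, x78} ∉ τ ✗.
  V = {[x77], [x78]}: π^{-1}(V) = {x77, x78} ∈ τ ✓.
  V = {[x74=x75], [x77], [x78]}: π^{-1}(V) = {x74, x75, x77, x78} ∉ τ ✗.
  V = {[x76], [x77], [x78]}: π^{-1}(V) = {x76, x77, x78} ∈ τ ✓.
  V = {[x74=x75], [x76], [x77], [x78]}: π^{-1}(V) = {x74, x75, x76, x77, x78} ∈ τ ✓.
Open sets in the quotient: τ_Q = {{}, {[x77]}, {[x76], [x77]}, {[x77], [x78]}, {[x76], [x77], [x78]}, {[x74=x75], [x76], [x77], [x78]}} (6 elements).


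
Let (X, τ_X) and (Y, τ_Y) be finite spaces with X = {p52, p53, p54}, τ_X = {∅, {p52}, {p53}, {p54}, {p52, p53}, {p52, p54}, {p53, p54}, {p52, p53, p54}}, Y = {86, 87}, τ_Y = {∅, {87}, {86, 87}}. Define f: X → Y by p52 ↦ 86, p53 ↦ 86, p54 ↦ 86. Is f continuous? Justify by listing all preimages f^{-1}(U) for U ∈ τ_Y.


f IS continuous.

Compute f^{-1}(U) for each U ∈ τ_Y:
  U = ∅: f^{-1}(U) = ∅ ∈ τ_X ✓.
  U = {87}: f^{-1}(U) = ∅ ∈ τ_X ✓.
  U = {86, 87}: f^{-1}(U) = {p52, p53, p54} ∈ τ_X ✓.
Every preimage lies in τ_X, so f IS continuous.


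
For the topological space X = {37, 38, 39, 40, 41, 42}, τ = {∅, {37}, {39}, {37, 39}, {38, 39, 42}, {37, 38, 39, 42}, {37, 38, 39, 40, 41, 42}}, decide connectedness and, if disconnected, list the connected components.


(X, τ) is connected.

Find clopen sets (U ∈ τ with X ∖ U ∈ τ):
  U = ∅, X ∖ U = {37, 38, 39, 40, 41, 42} — both open, so U is clopen.
  U = {37, 38, 39, 40, 41, 42}, X ∖ U = ∅ — both open, so U is clopen.
Only trivial clopens (∅ and X) exist, so (X, τ) is connected.
Compute connected components by grouping points that agree on all clopens:
  component: {37, 38, 39, 40, 41, 42}


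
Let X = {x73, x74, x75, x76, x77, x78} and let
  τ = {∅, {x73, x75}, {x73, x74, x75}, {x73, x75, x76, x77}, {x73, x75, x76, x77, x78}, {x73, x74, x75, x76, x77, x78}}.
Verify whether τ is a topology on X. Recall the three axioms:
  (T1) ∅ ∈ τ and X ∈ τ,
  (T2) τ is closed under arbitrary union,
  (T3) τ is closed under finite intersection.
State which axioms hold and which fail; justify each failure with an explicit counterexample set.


τ is NOT a topology on X.

Axiom (T1): ∅ ∈ τ? Yes; X ∈ τ? Yes.
Axiom (T2/T3): check pairwise unions and intersections of members of τ.
Counterexample for (T2): {x73, x74, x75} ∪ {x73, x75, x76, x77} = {x73, x74, x75, x76, x77} ∉ τ. Therefore τ is NOT a topology.


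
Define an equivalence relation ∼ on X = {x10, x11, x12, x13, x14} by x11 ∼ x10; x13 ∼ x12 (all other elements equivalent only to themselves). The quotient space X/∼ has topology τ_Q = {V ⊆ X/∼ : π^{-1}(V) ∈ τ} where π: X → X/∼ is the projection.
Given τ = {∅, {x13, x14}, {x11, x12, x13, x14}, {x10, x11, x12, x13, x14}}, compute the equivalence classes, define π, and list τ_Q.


X/∼ = {[x10=x11], [x12=x13], [x14]}; |τ_Q| = 2.

Equivalence classes: [x10=x11], [x12=x13], [x14].
Quotient map π: X → X/∼ sends x10 ↦ [x10=x11], x11 ↦ [x10=x11], x12 ↦ [x12=x13], x13 ↦ [x12=x13], x14 ↦ [x14].
For each subset V ⊆ X/∼, compute π^{-1}(V) ⊆ X and check whether π^{-1}(V) ∈ τ. V is open in τ_Q iff π^{-1}(V) ∈ τ.
  V = {}: π^{-1}(V) = ∅ ∈ τ ✓.
  V = {[x10=x11]}: π^{-1}(V) = {x10, x11} ∉ τ ✗.
  V = {[x12=x13]}: π^{-1}(V) = {x12, x13} ∉ τ ✗.
  V = {[x10=x11], [x12=x13]}: π^{-1}(V) = {x10, x11, x12, x13} ∉ τ ✗.
  V = {[x14]}: π^{-1}(V) = {x14} ∉ τ ✗.
  V = {[x10=x11], [x14]}: π^{-1}(V) = {x10, x11, x14} ∉ τ ✗.
  V = {[x12=x13], [x14]}: π^{-1}(V) = {x12, x13, x14} ∉ τ ✗.
  V = {[x10=x11], [x12=x13], [x14]}: π^{-1}(V) = {x10, x11, x12, x13, x14} ∈ τ ✓.
Open sets in the quotient: τ_Q = {{}, {[x10=x11], [x12=x13], [x14]}} (2 elements).


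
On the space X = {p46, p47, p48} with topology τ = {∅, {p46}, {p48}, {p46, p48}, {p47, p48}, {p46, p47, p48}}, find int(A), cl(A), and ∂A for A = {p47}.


int(A) = ∅, cl(A) = {p47}, ∂A = {p47}.

Closed sets in (X, τ) are complements of opens:
  closed(X, τ) = {∅, {p46}, {p47}, {p46, p47}, {p47, p48}, {p46, p47, p48}}.
int(A) = ⋃ {U ∈ τ : U ⊆ A}. Opens contained in A: ∅.
Taking the union of these: int(A) = ∅.
cl(A) = ⋂ {C closed : A ⊆ C}. Closed sets containing A: {p47}, {p46, p47}, {p47, p48}, {p46, p47, p48}.
Intersecting these: cl(A) = {p47}.
∂A = cl(A) ∖ int(A) = {p47} ∖ ∅ = {p47}.


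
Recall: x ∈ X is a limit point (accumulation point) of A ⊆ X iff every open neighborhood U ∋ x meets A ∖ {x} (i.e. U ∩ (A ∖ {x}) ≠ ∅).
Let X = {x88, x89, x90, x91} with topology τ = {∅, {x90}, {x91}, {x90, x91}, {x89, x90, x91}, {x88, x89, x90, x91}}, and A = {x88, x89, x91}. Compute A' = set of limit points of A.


A' = {x88, x89}

For each x ∈ X, list the open sets U ∈ τ with x ∈ U, then check whether U ∩ (A ∖ {x}) ≠ ∅ for every such U.
  x = x88: opens ∋ x are {x88, x89, x90, x91}; each meets A ∖ {x88}, so x IS a limit point.
  x = x89: opens ∋ x are {x89, x90, x91}, {x88, x89, x90, x91}; each meets A ∖ {x89}, so x IS a limit point.
  x = x90: open {x90} ∋ x has {x90} ∩ (A ∖ {x90}) = ∅, so x is NOT a limit point.
  x = x91: open {x91} ∋ x has {x91} ∩ (A ∖ {x91}) = ∅, so x is NOT a limit point.
Collecting: A' = {x88, x89}.


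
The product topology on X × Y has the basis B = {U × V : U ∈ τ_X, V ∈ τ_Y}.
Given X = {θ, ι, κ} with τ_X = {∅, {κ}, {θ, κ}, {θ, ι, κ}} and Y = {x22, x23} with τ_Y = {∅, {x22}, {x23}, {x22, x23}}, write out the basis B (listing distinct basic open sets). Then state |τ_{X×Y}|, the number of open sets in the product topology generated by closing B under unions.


Basis B = {∅ × ∅, {κ} × {x22}, {κ} × {x23}, {θ, κ} × {x22}, {θ, κ} × {x23}, {κ} × {x22, x23}, {θ, ι, κ} × {x22}, {θ, ι, κ} × {x23}, {θ, κ} × {x22, x23}, {θ, ι, κ} × {x22, x23}}; |τ_{X×Y}| = 16.

Enumerate products U × V with U ∈ τ_X, V ∈ τ_Y (deduplicated):
  ∅ × ∅ = {} (∅)
  {κ} × {x22} = {(κ,x22)}
  {κ} × {x23} = {(κ,x23)}
  {θ, κ} × {x22} = {(θ,x22), (κ,x22)}
  {θ, κ} × {x23} = {(θ,x23), (κ,x23)}
  {κ} × {x22, x23} = {(κ,x22), (κ,x23)}
  {θ, ι, κ} × {x22} = {(θ,x22), (ι,x22), (κ,x22)}
  {θ, ι, κ} × {x23} = {(θ,x23), (ι,x23), (κ,x23)}
  {θ, κ} × {x22, x23} = {(θ,x22), (θ,x23), (κ,x22), (κ,x23)}
  {θ, ι, κ} × {x22, x23} = {(θ,x22), (θ,x23), (ι,x22), (ι,x23), (κ,x22), (κ,x23)}
These 10 distinct sets form the basis B.
Close under arbitrary unions to get τ_{X×Y}; counting gives |τ_{X×Y}| = 16.
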